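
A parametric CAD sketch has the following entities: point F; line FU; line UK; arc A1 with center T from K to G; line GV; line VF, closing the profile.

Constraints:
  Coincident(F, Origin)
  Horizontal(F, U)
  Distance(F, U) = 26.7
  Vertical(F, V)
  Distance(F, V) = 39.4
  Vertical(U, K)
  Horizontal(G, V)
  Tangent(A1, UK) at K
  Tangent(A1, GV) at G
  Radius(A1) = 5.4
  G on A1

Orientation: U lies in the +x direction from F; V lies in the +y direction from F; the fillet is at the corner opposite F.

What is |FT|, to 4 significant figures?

40.12

F is at the origin; F and U share the same y with |FU| = 26.7 and U on the +x side, so U = (26.70, 0.000). F and V share the same x with |FV| = 39.4 and V on the +y side, so V = (0.000, 39.40). The virtual corner opposite F is at (26.70, 39.40). A1 meets UK tangentially, so TK is at right angles to UK and the tangent condition forces TG to be normal to GV, with radius 5.4, so the center T sits 5.4 in from both sides at T = (21.30, 34.00). Then |FT| = |T − F| = 40.12.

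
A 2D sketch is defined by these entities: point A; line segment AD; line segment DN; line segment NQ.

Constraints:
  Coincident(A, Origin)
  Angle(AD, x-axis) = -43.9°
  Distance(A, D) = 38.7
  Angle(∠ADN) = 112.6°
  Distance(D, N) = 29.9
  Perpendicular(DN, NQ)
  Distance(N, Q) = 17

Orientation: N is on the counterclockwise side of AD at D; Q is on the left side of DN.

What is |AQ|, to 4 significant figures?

48.53

∠ADN = 112.6°, so DN runs at -43.9° + (180° − 112.6°) = 23.50° from the x-axis; with |DN| = 29.9, N = D + 29.9·(cos 23.50°, sin 23.50°) = (55.31, -14.91). The perpendicularity gives NQ at right angles to DN; with |NQ| = 17.0 on the left of DN, Q = N + 17.0·(-0.3987, 0.9171) = (48.53, 0.6780). Then |AQ| = |Q − A| = 48.53.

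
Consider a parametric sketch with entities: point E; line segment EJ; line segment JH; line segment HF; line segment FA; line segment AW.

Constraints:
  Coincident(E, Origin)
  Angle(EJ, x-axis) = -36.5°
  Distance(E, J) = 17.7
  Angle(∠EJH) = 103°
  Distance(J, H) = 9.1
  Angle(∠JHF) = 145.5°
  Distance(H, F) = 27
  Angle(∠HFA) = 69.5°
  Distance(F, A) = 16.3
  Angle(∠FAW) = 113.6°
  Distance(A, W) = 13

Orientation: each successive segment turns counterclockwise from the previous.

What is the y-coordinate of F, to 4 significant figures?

21.46

E is at the origin; EJ runs at -36.5° with length 17.7, so J = (14.23, -10.53). ∠EJH = 103.0° gives JH at 40.50° from the x-axis; with |JH| = 9.1, H = (21.15, -4.618). ∠JHF = 145.5° gives HF at 75.00° from the x-axis; with |HF| = 27.0, F = (28.14, 21.46). So F.y = 21.46.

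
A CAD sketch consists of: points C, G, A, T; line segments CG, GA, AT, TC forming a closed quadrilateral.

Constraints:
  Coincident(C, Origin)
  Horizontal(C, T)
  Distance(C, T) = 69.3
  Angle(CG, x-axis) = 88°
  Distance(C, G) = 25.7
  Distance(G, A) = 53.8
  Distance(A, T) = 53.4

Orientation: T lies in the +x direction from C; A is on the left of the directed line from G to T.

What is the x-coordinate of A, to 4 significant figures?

49.16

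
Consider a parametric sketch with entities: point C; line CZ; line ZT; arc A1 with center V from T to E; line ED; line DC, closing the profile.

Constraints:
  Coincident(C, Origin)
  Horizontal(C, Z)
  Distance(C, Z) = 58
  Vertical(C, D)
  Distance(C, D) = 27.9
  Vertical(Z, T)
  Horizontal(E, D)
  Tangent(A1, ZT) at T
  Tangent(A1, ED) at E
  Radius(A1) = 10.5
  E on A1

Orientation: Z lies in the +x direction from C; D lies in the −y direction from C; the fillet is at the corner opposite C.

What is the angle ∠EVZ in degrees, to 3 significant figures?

149°

The virtual corner opposite C is at (58.0, -27.9). Since A1 is tangent to ZT there, VT ⟂ ZT and A1 meets ED tangentially, so VE is at right angles to ED, with radius 10.5, so the center V sits 10.5 in from both sides at V = (47.5, -17.4). That places the tangent points at T = (58.0, -17.4) on ZT and E = (47.5, -27.9) on ED. Then cos ∠EVZ = VE·VZ / (|VE||VZ|), giving 149°.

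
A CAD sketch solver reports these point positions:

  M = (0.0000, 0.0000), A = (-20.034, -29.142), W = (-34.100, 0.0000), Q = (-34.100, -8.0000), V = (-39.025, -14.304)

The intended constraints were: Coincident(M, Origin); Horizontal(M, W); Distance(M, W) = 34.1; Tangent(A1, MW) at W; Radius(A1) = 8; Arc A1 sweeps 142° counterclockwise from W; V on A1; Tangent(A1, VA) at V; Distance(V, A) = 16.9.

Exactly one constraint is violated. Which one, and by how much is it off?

Distance(V, A) = 16.9 — off by 7.20.

M = (0.00, 0.00) ✓; M.y = 0.00, W.y = 0.00 ✓; |MW| = 34.10 ✓; ∠(QW, WM) = 90.00° ✓; |QW| = 8.000 ✓; bearing(Q→V) − bearing(Q→W) = 142.0° ✓; |QV| = 8.000 ✓; ∠(QV, VA) = 90.00° ✓; |VA| = 24.10 ✗.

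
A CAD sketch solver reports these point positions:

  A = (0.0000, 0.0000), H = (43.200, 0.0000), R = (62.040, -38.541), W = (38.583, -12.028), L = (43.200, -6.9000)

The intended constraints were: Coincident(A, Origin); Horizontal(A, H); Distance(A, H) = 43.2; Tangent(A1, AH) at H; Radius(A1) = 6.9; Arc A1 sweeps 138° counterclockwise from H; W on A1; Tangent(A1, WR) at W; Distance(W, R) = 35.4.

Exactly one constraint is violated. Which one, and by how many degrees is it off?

Tangent(A1, WR) at W — off by 6.50°.

A = (0.00, 0.00) ✓; A.y = 0.00, H.y = 0.00 ✓; |AH| = 43.20 ✓; ∠(LH, HA) = 90.00° ✓; |LH| = 6.900 ✓; bearing(L→W) − bearing(L→H) = 138.0° ✓; |LW| = 6.900 ✓; ∠(LW, WR) = 96.50° ✗; |WR| = 35.40 ✓.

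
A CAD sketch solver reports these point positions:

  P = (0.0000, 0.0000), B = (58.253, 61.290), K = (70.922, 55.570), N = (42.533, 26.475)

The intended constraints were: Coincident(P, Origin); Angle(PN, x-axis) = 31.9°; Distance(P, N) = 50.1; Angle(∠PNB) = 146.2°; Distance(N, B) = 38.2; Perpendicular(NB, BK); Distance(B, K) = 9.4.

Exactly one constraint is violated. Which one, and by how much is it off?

Distance(B, K) = 9.4 — off by 4.50.

P = (0.00, 0.00) ✓; PN at 31.90° ✓; |PN| = 50.10 ✓; ∠PNB = 146.2° ✓; |NB| = 38.20 ✓; ∠(NB, BK) = 90.00° ✓; |BK| = 13.90 ✗.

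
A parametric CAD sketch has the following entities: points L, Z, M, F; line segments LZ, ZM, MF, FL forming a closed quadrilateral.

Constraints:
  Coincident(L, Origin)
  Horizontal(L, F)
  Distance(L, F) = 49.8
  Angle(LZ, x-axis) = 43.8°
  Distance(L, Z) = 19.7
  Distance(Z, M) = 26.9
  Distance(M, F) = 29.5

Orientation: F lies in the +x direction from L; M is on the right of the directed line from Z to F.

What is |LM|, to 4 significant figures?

25.69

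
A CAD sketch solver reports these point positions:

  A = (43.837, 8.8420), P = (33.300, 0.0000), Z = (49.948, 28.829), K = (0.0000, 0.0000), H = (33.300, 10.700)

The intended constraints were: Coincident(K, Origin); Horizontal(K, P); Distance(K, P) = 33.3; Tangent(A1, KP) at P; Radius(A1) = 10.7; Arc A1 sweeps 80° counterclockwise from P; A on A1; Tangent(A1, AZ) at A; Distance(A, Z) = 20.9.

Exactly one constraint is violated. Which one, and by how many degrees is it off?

Tangent(A1, AZ) at A — off by 7.00°.

K = (0.00, 0.00) ✓; K.y = 0.00, P.y = 0.00 ✓; |KP| = 33.30 ✓; ∠(HP, PK) = 90.00° ✓; |HP| = 10.70 ✓; bearing(H→A) − bearing(H→P) = 80.00° ✓; |HA| = 10.70 ✓; ∠(HA, AZ) = 97.00° ✗; |AZ| = 20.90 ✓.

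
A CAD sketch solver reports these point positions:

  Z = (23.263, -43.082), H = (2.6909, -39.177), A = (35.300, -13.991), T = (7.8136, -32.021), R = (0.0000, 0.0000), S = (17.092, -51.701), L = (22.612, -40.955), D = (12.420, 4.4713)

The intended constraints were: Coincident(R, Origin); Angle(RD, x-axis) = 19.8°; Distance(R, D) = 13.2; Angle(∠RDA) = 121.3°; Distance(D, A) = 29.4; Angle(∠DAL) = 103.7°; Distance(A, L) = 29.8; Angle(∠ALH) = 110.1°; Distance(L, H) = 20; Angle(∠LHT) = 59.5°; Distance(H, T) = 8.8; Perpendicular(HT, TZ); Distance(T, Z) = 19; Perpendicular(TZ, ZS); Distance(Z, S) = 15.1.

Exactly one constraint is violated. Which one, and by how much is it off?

Distance(Z, S) = 15.1 — off by 4.50.

R = (0.00, 0.00) ✓; RD at 19.80° ✓; |RD| = 13.20 ✓; ∠RDA = 121.3° ✓; |DA| = 29.40 ✓; ∠DAL = 103.7° ✓; |AL| = 29.80 ✓; ∠ALH = 110.1° ✓; |LH| = 20.00 ✓; ∠LHT = 59.50° ✓; |HT| = 8.801 ✓; ∠(HT, TZ) = 90.00° ✓; |TZ| = 19.00 ✓; ∠(TZ, ZS) = 90.00° ✓; |ZS| = 10.60 ✗.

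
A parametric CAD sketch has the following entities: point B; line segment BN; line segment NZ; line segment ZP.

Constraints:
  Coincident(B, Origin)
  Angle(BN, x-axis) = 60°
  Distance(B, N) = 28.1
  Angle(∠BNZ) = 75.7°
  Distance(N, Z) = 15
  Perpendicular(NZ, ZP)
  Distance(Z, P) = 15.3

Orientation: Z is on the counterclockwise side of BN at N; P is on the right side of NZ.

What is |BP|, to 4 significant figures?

43.29

∠BNZ = 75.7°, so NZ runs at 60.0° + (180° − 75.7°) = 164.3° from the x-axis; with |NZ| = 15.0, Z = N + 15.0·(cos 164.3°, sin 164.3°) = (-0.3904, 28.39). NZ ⟂ ZP; with |ZP| = 15.3 on the right of NZ, P = Z + 15.3·(0.2706, 0.9627) = (3.750, 43.12). Then |BP| = |P − B| = 43.29.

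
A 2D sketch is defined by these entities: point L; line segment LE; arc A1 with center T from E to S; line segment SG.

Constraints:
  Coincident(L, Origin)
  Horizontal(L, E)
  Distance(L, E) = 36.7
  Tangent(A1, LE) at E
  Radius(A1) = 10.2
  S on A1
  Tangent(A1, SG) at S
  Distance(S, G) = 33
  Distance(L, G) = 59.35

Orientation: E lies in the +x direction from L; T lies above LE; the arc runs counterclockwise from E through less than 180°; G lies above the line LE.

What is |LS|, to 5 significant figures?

48.284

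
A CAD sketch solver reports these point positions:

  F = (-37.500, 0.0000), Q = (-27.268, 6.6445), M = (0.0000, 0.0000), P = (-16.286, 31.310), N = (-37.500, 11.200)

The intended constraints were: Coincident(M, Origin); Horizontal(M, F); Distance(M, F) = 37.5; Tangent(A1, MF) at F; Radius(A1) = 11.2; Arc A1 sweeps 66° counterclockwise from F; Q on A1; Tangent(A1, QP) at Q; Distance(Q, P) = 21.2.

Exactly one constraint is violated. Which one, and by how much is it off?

Distance(Q, P) = 21.2 — off by 5.80.

M = (0.00, 0.00) ✓; M.y = 0.00, F.y = 0.00 ✓; |MF| = 37.50 ✓; ∠(NF, FM) = 90.00° ✓; |NF| = 11.20 ✓; bearing(N→Q) − bearing(N→F) = 66.00° ✓; |NQ| = 11.20 ✓; ∠(NQ, QP) = 90.00° ✓; |QP| = 27.00 ✗.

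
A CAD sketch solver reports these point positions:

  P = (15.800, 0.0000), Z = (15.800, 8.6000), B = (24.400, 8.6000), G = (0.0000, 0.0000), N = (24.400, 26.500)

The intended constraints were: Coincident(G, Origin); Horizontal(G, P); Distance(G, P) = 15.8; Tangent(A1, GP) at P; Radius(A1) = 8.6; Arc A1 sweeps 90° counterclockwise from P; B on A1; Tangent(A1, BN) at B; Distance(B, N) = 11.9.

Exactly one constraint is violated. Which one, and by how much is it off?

Distance(B, N) = 11.9 — off by 6.00.

G = (0.00, 0.00) ✓; G.y = 0.00, P.y = 0.00 ✓; |GP| = 15.80 ✓; ∠(ZP, PG) = 90.00° ✓; |ZP| = 8.600 ✓; bearing(Z→B) − bearing(Z→P) = 90.00° ✓; |ZB| = 8.600 ✓; ∠(ZB, BN) = 90.00° ✓; |BN| = 17.90 ✗.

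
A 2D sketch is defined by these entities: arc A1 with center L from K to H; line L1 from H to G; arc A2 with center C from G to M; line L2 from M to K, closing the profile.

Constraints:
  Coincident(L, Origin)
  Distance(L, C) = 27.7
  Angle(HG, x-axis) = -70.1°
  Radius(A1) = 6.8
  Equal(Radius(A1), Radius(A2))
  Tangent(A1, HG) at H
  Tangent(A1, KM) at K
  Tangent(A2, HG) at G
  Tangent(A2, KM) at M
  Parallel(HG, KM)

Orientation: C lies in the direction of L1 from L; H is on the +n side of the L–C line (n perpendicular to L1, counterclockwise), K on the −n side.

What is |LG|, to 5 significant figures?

28.522

The slot axis is L1's direction at -70.1°, so u = (cos -70.1°, sin -70.1°) = (0.34038, -0.94029) and n = (−sin -70.1°, cos -70.1°) = (0.94029, 0.34038). L is at the origin and C lies 27.7 along u from L, so C = 27.7·u = (9.4285, -26.046). Tangency of A1 to both parallel lines with radius 6.8 puts H and K at L ± 6.8·n: H = (6.3940, 2.3146), K = (-6.3940, -2.3146). Equal radii place G and M the same way about C: G = C + 6.8·n = (15.822, -23.731), M = C − 6.8·n = (3.0346, -28.361). Then |LG| = |G − L| = 28.522.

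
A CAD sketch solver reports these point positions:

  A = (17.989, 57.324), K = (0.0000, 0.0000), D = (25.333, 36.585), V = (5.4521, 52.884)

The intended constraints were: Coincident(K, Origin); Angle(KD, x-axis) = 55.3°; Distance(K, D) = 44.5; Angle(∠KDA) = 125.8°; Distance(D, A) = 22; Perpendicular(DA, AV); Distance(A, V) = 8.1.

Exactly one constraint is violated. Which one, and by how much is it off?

Distance(A, V) = 8.1 — off by 5.20.

K = (0.00, 0.00) ✓; KD at 55.30° ✓; |KD| = 44.50 ✓; ∠KDA = 125.8° ✓; |DA| = 22.00 ✓; ∠(DA, AV) = 90.00° ✓; |AV| = 13.30 ✗.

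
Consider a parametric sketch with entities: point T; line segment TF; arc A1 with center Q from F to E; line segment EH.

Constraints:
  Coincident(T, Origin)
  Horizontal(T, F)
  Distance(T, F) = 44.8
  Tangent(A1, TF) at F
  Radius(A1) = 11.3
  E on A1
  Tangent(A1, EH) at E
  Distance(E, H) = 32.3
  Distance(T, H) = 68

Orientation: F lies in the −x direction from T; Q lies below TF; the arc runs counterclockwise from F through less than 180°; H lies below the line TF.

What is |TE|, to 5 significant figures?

57.463

Checks: T.y = 0.00, F.y = 0.00 ✓; |QE| = 11.30 ✓; ∠(QE, EH) = 90.00° ✓; |EH| = 32.30 ✓; |TH| = 68.00 ✓.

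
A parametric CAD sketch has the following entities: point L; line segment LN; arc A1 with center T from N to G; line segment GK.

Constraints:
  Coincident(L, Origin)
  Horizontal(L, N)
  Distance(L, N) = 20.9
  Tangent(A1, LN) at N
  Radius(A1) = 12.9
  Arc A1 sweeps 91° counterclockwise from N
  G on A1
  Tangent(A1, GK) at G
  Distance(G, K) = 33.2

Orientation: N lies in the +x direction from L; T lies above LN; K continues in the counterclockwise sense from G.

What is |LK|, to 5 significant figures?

57.000

L is at the origin; L and N share the same y with |LN| = 20.9 and N on the +x side, so N = (20.900, 0.0000). A1 meets LN tangentially, so TN is at right angles to LN, so T = N + (0, 12.9) = (20.900, 12.900). On A1, N sits at bearing -90° from T; a 91° counterclockwise sweep puts G at bearing 1°, so G = T + 12.9·(cos 1°, sin 1°) = (33.798, 13.125). Since A1 is tangent to GK there, TG ⟂ GK, so GK runs along (−sin 1°, cos 1°); with |GK| = 33.2, K = (33.219, 46.320). Then |LK| = |K − L| = 57.000.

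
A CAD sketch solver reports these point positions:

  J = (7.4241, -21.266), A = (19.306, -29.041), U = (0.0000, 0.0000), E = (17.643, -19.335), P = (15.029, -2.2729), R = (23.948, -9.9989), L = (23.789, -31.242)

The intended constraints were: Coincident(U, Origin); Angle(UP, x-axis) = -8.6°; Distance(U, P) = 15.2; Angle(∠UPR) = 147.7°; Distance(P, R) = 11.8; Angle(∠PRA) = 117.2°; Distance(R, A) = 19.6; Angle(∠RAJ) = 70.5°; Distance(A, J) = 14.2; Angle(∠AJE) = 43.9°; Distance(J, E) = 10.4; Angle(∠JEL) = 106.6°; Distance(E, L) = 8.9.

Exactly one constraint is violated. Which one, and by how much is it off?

Distance(E, L) = 8.9 — off by 4.50.

U = (0.00, 0.00) ✓; UP at -8.600° ✓; |UP| = 15.20 ✓; ∠UPR = 147.7° ✓; |PR| = 11.80 ✓; ∠PRA = 117.2° ✓; |RA| = 19.60 ✓; ∠RAJ = 70.50° ✓; |AJ| = 14.20 ✓; ∠AJE = 43.90° ✓; |JE| = 10.40 ✓; ∠JEL = 106.6° ✓; |EL| = 13.40 ✗.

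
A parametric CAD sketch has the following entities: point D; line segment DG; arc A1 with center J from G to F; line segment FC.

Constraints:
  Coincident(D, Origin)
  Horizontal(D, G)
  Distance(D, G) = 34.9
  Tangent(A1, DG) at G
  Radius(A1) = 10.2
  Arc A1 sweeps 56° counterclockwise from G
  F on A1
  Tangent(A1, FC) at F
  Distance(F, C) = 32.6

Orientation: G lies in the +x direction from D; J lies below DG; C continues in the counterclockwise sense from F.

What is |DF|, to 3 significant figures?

26.8

D is at the origin; D and G share the same y with |DG| = 34.9 and G on the +x side, so G = (34.9, 0.00). The tangent condition forces JG to be normal to DG, so J = G + (0, -10.2) = (34.9, -10.2). On A1, G sits at bearing 90° from J; a 56° counterclockwise sweep puts F at bearing 146°, so F = J + 10.2·(cos 146°, sin 146°) = (26.4, -4.50). Then |DF| = |F − D| = 26.8.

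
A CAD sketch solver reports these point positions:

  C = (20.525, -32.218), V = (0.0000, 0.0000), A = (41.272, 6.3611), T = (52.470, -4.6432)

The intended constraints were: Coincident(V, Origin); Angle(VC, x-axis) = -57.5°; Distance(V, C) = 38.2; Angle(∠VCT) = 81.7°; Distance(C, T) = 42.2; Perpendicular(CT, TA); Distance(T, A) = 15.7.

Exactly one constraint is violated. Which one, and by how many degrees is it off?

Perpendicular(CT, TA) — off by 4.70°.

V = (0.00, 0.00) ✓; VC at -57.50° ✓; |VC| = 38.20 ✓; ∠VCT = 81.70° ✓; |CT| = 42.20 ✓; ∠(CT, TA) = 94.70° ✗; |TA| = 15.70 ✓.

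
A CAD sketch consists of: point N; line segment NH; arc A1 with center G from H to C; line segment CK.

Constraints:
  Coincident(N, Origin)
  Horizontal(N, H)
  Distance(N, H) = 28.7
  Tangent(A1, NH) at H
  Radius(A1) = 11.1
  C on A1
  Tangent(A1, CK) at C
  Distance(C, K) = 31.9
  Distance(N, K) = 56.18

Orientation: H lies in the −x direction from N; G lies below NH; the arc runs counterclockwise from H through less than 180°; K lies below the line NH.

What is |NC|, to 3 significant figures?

41.7

Checks: N = (0.00, 0.00) ✓; |GC| = 11.10 ✓; ∠(GC, CK) = 90.00° ✓; |CK| = 31.90 ✓; |NK| = 56.18 ✓.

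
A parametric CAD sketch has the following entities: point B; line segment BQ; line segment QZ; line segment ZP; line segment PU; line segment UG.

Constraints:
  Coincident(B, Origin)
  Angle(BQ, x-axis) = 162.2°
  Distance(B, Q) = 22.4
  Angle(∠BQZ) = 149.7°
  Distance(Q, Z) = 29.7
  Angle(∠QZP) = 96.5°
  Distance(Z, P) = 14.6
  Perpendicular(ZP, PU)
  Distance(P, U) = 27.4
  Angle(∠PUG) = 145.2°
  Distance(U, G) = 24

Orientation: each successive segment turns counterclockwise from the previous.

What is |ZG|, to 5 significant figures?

47.116

ZP is perpendicular to PU, so PU runs at 6.0000°; with |PU| = 27.4, U = (-21.548, -11.237). ∠PUG = 145.2° gives UG at 40.800° from the x-axis; with |UG| = 24.0, G = (-3.3798, 4.4455). Then |ZG| = |G − Z| = 47.116.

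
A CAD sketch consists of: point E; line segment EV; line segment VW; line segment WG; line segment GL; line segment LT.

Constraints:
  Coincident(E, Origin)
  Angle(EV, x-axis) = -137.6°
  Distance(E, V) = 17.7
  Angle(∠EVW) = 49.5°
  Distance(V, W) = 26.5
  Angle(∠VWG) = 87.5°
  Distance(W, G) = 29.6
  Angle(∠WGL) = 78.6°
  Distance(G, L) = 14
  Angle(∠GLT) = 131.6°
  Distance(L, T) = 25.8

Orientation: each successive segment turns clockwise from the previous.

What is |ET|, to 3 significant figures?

15.6

∠WGL = 78.6° gives GL at -102° from the x-axis; with |GL| = 14.0, L = (12.7, 0.546). ∠GLT = 131.6° gives LT at -150° from the x-axis; with |LT| = 25.8, T = (-9.69, -12.2). Then |ET| = |T − E| = 15.6.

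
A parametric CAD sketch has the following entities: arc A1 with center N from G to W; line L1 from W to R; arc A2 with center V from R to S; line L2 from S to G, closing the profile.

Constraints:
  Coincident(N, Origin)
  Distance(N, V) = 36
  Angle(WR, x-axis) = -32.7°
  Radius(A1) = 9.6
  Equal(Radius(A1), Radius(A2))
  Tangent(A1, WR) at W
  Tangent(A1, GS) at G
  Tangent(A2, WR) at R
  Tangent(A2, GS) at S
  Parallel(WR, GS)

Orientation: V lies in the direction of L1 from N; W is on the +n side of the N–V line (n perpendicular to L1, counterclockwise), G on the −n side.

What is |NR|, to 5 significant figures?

37.258

The slot axis is L1's direction at -32.7°, so u = (cos -32.7°, sin -32.7°) = (0.84151, -0.54024) and n = (−sin -32.7°, cos -32.7°) = (0.54024, 0.84151). N is at the origin and V lies 36.0 along u from N, so V = 36.0·u = (30.294, -19.449). Tangency of A1 to both parallel lines with radius 9.6 puts W and G at N ± 9.6·n: W = (5.1863, 8.0785), G = (-5.1863, -8.0785). Equal radii place R and S the same way about V: R = V + 9.6·n = (35.481, -11.370), S = V − 9.6·n = (25.108, -27.527). Then |NR| = |R − N| = 37.258.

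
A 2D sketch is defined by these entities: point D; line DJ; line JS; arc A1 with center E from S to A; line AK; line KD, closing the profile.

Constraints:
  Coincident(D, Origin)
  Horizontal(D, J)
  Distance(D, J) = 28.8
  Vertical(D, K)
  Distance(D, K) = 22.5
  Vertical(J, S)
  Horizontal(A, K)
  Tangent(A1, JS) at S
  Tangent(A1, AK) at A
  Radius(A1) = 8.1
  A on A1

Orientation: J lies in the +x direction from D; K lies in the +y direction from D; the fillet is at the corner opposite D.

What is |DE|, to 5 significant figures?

25.216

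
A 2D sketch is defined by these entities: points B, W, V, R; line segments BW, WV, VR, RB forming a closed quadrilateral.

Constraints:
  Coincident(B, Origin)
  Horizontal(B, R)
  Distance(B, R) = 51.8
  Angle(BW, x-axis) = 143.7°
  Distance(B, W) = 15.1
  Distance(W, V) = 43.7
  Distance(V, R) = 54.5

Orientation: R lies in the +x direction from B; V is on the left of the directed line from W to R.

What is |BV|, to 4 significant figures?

44.95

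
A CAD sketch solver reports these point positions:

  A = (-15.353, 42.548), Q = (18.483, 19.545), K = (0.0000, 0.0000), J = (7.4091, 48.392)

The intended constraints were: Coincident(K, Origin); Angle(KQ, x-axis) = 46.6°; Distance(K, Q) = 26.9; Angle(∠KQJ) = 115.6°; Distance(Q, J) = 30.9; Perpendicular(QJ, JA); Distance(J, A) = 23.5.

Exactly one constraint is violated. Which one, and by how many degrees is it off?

Perpendicular(QJ, JA) — off by 6.60°.

K = (0.00, 0.00) ✓; KQ at 46.60° ✓; |KQ| = 26.90 ✓; ∠KQJ = 115.6° ✓; |QJ| = 30.90 ✓; ∠(QJ, JA) = 83.40° ✗; |JA| = 23.50 ✓.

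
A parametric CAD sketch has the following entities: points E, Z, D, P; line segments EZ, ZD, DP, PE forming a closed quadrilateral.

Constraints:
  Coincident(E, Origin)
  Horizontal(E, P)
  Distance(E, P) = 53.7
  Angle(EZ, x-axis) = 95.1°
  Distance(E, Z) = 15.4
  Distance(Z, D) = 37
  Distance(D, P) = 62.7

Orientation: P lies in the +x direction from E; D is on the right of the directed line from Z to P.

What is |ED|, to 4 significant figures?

22.08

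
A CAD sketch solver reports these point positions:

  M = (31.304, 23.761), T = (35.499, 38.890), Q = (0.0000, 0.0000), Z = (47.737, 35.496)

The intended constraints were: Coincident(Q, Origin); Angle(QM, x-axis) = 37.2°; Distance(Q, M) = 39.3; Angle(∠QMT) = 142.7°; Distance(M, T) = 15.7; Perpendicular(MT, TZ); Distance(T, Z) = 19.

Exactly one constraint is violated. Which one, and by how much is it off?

Distance(T, Z) = 19 — off by 6.30.

Q = (0.00, 0.00) ✓; QM at 37.20° ✓; |QM| = 39.30 ✓; ∠QMT = 142.7° ✓; |MT| = 15.70 ✓; ∠(MT, TZ) = 90.00° ✓; |TZ| = 12.70 ✗.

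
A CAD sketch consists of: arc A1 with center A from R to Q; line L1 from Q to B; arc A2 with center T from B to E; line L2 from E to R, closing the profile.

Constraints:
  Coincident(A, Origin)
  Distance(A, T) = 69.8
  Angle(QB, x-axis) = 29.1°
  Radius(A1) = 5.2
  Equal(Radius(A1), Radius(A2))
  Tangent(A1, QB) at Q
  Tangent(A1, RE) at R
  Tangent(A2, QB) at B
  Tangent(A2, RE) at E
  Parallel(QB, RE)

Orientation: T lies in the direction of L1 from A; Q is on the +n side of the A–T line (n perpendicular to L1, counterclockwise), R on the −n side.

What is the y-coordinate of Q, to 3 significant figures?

4.54

A is at the origin and T lies 69.8 along u from A, so T = 69.8·u = (61.0, 33.9). Tangency of A1 to both parallel lines with radius 5.2 puts Q and R at A ± 5.2·n: Q = (-2.53, 4.54), R = (2.53, -4.54). So Q.y = 4.54.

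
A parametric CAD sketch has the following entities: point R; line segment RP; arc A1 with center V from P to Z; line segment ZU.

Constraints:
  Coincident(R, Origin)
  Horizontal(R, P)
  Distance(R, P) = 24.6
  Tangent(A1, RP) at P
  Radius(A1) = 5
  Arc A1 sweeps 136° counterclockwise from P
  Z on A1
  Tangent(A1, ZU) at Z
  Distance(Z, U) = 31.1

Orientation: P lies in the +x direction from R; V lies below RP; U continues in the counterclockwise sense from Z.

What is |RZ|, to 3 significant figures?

22.8

R is at the origin; RP is horizontal with |RP| = 24.6 and P on the +x side, so P = (24.6, 0.00). Since A1 is tangent to RP there, VP ⟂ RP, so V = P + (0, -5) = (24.6, -5.00). On A1, P sits at bearing 90° from V; a 136° counterclockwise sweep puts Z at bearing 226°, so Z = V + 5.0·(cos 226°, sin 226°) = (21.1, -8.60). Then |RZ| = |Z − R| = 22.8.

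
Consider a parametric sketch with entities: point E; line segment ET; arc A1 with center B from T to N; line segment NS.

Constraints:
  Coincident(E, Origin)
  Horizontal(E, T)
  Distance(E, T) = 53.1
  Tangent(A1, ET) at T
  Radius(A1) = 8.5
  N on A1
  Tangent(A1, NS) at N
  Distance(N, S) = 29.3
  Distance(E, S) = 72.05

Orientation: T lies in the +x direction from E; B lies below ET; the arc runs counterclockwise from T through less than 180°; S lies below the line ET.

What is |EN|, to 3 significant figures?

47.7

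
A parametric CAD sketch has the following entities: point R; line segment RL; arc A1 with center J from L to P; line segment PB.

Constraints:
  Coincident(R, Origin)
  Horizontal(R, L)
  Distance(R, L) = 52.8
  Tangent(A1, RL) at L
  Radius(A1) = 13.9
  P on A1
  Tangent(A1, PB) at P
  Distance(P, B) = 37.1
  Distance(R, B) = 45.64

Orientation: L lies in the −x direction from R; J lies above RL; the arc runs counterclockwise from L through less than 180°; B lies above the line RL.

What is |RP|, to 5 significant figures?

41.268

Checks: |JP| = 13.90 ✓; ∠(JP, PB) = 90.00° ✓; |PB| = 37.10 ✓; |RB| = 45.64 ✓.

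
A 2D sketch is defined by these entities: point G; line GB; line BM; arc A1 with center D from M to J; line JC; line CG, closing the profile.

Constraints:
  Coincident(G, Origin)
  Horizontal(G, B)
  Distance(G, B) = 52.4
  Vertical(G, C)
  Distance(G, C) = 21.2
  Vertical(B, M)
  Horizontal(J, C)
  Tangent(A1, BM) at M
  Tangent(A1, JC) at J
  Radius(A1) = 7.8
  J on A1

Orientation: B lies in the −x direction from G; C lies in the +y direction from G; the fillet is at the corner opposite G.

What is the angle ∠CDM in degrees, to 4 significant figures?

170.1°

The virtual corner opposite G is at (-52.40, 21.20). Since A1 is tangent to BM there, DM ⟂ BM and tangency of A1 to JC means the radius DJ is perpendicular to JC, with radius 7.8, so the center D sits 7.8 in from both sides at D = (-44.60, 13.40). That places the tangent points at M = (-52.40, 13.40) on BM and J = (-44.60, 21.20) on JC. Then cos ∠CDM = DC·DM / (|DC||DM|), giving 170.1°.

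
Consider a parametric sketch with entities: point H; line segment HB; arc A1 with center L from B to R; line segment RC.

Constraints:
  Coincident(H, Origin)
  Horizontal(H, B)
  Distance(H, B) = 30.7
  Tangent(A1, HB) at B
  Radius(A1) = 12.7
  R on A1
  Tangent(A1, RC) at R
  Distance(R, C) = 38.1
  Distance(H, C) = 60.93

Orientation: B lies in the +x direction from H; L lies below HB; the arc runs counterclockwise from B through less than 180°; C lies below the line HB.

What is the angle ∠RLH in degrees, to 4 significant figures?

40.35°

Checks: H = (0.00, 0.00) ✓; |LB| = 12.70 ✓; |LR| = 12.70 ✓; ∠(LR, RC) = 90.00° ✓; |RC| = 38.10 ✓; |HC| = 60.93 ✓.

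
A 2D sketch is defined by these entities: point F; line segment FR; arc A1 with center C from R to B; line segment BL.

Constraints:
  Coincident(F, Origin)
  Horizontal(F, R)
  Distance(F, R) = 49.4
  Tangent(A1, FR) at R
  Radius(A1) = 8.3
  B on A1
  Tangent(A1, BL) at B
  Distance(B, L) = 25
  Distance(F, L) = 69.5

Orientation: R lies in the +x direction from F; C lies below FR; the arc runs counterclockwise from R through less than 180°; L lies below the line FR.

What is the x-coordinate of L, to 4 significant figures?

61.98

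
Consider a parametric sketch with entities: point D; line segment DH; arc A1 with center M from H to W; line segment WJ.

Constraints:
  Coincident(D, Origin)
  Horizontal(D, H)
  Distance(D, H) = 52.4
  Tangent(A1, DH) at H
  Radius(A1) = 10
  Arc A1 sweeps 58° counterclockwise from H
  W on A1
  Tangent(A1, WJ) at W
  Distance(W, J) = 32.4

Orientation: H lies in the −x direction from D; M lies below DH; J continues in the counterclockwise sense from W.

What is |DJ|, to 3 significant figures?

84.4

D is at the origin; DH is horizontal with |DH| = 52.4 and H on the −x side, so H = (-52.4, 0.00). The tangent condition forces MH to be normal to DH, so M = H + (0, -10) = (-52.4, -10.0). On A1, H sits at bearing 90° from M; a 58° counterclockwise sweep puts W at bearing 148°, so W = M + 10.0·(cos 148°, sin 148°) = (-60.9, -4.70). Tangency of A1 to WJ means the radius MW is perpendicular to WJ, so WJ runs along (−sin 148°, cos 148°); with |WJ| = 32.4, J = (-78.0, -32.2). Then |DJ| = |J − D| = 84.4.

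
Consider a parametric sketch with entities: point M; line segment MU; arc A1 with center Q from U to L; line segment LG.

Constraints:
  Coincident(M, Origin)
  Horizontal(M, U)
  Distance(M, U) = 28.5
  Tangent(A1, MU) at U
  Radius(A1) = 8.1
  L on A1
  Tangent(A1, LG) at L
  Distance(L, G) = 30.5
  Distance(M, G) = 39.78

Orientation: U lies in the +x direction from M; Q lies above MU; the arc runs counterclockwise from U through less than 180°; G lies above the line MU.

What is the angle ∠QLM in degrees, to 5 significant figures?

18.784°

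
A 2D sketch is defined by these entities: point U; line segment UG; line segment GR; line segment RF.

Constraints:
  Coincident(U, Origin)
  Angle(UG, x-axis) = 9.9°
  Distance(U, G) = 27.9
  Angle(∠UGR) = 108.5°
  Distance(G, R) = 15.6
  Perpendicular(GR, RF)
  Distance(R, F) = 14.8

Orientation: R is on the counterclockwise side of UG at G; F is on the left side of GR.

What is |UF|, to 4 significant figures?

27.09

U is at the origin; UG runs at 9.9° with length 27.9, so G = 27.9·(cos 9.9°, sin 9.9°) = (27.48, 4.797). ∠UGR = 108.5°, so GR runs at 9.9° + (180° − 108.5°) = 81.40° from the x-axis; with |GR| = 15.6, R = G + 15.6·(cos 81.40°, sin 81.40°) = (29.82, 20.22). GR is perpendicular to RF; with |RF| = 14.8 on the left of GR, F = R + 14.8·(-0.9888, 0.1495) = (15.18, 22.43). Then |UF| = |F − U| = 27.09.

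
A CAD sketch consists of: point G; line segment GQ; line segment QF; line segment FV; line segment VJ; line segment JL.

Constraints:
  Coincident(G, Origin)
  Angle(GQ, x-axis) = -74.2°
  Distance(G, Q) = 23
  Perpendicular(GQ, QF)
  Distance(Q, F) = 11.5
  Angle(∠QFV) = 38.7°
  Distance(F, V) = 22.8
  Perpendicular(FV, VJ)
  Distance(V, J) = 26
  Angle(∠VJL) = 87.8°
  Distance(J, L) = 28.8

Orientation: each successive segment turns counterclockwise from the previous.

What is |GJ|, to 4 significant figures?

36.76

G is at the origin; GQ runs at -74.2° with length 23.0, so Q = (6.262, -22.13). GQ ⟂ QF, so QF runs at 15.80°; with |QF| = 11.5, F = (17.33, -19.00). ∠QFV = 38.7° gives FV at 157.1° from the x-axis; with |FV| = 22.8, V = (-3.675, -10.13). FV ⟂ VJ, so VJ runs at -112.9°; with |VJ| = 26.0, J = (-13.79, -34.08). Then |GJ| = |J − G| = 36.76.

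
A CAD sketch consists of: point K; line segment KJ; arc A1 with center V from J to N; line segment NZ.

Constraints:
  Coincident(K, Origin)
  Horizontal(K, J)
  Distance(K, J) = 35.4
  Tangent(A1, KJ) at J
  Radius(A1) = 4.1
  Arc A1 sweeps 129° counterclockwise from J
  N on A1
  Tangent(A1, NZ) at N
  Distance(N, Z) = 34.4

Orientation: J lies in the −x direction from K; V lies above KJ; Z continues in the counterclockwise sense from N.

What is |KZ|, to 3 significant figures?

63.4

K is at the origin; KJ is horizontal with |KJ| = 35.4 and J on the −x side, so J = (-35.4, 0.00). The tangent condition forces VJ to be normal to KJ, so V = J + (0, 4.1) = (-35.4, 4.10). On A1, J sits at bearing -90° from V; a 129° counterclockwise sweep puts N at bearing 39°, so N = V + 4.1·(cos 39°, sin 39°) = (-32.2, 6.68). A1 meets NZ tangentially, so VN is at right angles to NZ, so NZ runs along (−sin 39°, cos 39°); with |NZ| = 34.4, Z = (-53.9, 33.4). Then |KZ| = |Z − K| = 63.4.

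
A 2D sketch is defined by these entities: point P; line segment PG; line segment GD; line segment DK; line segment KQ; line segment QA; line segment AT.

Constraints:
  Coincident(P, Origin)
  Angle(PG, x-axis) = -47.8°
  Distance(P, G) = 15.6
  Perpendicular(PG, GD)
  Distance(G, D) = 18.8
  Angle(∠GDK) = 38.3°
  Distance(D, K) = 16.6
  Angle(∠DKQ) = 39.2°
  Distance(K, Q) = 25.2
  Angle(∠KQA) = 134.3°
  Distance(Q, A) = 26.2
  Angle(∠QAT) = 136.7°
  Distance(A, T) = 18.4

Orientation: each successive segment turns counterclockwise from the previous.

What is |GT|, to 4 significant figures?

57.03

P is at the origin; PG runs at -47.8° with length 15.6, so G = (10.48, -11.56). The perpendicularity gives GD at right angles to PG, so GD runs at 42.20°; with |GD| = 18.8, D = (24.41, 1.072). ∠GDK = 38.3° gives DK at -176.1° from the x-axis; with |DK| = 16.6, K = (7.844, -0.05726). ∠DKQ = 39.2° gives KQ at -35.30° from the x-axis; with |KQ| = 25.2, Q = (28.41, -14.62). ∠KQA = 134.3° gives QA at 10.40° from the x-axis; with |QA| = 26.2, A = (54.18, -9.890). ∠QAT = 136.7° gives AT at 53.70° from the x-axis; with |AT| = 18.4, T = (65.07, 4.939). Then |GT| = |T − G| = 57.03.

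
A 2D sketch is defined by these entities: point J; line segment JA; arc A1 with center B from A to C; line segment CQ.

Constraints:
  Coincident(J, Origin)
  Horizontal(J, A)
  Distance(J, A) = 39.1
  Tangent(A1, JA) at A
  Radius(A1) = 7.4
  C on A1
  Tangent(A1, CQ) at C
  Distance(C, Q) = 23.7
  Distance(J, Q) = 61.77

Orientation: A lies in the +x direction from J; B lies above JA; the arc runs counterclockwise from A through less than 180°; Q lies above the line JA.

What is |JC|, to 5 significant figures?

45.887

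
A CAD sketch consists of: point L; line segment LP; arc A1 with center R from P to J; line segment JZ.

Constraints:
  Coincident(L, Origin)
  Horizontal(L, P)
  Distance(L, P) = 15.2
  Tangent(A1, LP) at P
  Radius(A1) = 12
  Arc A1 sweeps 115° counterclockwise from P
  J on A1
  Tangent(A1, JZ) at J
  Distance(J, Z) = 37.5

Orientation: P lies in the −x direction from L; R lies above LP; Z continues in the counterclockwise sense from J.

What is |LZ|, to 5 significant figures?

54.898

L is at the origin; LP is horizontal with |LP| = 15.2 and P on the −x side, so P = (-15.200, 0.0000). Tangency of A1 to LP means the radius RP is perpendicular to LP, so R = P + (0, 12) = (-15.200, 12.000). On A1, P sits at bearing -90° from R; a 115° counterclockwise sweep puts J at bearing 25°, so J = R + 12.0·(cos 25°, sin 25°) = (-4.3243, 17.071). Tangency of A1 to JZ means the radius RJ is perpendicular to JZ, so JZ runs along (−sin 25°, cos 25°); with |JZ| = 37.5, Z = (-20.172, 51.058). Then |LZ| = |Z − L| = 54.898.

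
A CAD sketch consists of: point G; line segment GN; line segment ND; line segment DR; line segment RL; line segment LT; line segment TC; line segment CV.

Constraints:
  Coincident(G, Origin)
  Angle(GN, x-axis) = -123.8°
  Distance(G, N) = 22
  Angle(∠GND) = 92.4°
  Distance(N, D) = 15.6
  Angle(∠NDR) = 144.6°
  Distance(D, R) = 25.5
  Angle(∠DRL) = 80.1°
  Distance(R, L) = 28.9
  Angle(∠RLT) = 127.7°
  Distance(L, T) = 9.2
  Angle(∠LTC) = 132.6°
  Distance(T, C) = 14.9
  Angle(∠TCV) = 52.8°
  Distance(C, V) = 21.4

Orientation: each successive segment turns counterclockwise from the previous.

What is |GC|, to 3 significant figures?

0.950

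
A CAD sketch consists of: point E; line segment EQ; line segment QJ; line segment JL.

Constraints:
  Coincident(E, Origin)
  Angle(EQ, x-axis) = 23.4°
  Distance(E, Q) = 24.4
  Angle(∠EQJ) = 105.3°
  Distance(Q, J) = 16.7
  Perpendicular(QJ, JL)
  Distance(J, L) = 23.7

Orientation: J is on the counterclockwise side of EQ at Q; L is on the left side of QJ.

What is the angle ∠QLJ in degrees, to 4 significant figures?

35.17°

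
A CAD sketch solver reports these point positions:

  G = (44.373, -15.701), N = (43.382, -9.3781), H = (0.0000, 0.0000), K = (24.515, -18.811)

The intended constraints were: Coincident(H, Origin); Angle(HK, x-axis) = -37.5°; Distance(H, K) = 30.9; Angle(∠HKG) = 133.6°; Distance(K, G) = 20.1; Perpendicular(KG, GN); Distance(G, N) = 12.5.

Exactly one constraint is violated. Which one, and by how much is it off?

Distance(G, N) = 12.5 — off by 6.10.

H = (0.00, 0.00) ✓; HK at -37.50° ✓; |HK| = 30.90 ✓; ∠HKG = 133.6° ✓; |KG| = 20.10 ✓; ∠(KG, GN) = 90.01° ✓; |GN| = 6.400 ✗.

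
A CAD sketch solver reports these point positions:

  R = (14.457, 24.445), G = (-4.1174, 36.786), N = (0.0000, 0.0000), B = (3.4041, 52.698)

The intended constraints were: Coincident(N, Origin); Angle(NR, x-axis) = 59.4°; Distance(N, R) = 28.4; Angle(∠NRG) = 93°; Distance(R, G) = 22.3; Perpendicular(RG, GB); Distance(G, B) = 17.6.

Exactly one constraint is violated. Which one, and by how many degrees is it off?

Perpendicular(RG, GB) — off by 8.30°.

N = (0.00, 0.00) ✓; NR at 59.40° ✓; |NR| = 28.40 ✓; ∠NRG = 93.00° ✓; |RG| = 22.30 ✓; ∠(RG, GB) = 81.70° ✗; |GB| = 17.60 ✓.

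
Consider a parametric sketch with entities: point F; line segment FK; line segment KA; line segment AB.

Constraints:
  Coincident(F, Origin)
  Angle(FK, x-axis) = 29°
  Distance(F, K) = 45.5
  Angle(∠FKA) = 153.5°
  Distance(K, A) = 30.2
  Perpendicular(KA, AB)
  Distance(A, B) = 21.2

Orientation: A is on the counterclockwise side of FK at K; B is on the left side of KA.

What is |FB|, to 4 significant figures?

70.93

∠FKA = 153.5°, so KA runs at 29.0° + (180° − 153.5°) = 55.50° from the x-axis; with |KA| = 30.2, A = K + 30.2·(cos 55.50°, sin 55.50°) = (56.90, 46.95). KA is perpendicular to AB; with |AB| = 21.2 on the left of KA, B = A + 21.2·(-0.8241, 0.5664) = (39.43, 58.96). Then |FB| = |B − F| = 70.93.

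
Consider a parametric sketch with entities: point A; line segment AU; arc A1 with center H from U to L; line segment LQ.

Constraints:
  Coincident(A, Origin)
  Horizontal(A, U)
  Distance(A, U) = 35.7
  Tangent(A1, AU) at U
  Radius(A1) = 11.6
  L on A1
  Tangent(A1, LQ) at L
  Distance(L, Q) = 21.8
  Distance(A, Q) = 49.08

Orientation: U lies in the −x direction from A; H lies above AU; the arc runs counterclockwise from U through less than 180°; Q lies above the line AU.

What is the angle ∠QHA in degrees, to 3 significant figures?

102°

A is at the origin; AU is horizontal with |AU| = 35.7 and U on the −x side, so U = (-35.7, 0.00). A1 meets AU tangentially, so HU is at right angles to AU, so H = U + (0, 11.6) = (-35.7, 11.6). Since HL ⟂ LQ (tangency), |HQ| = √(11.6² + 21.8²) = 24.7 regardless of where L sits on A1. So Q lies on both circle(A, 49.08) and circle(H, 24.7); the above-AU intersection is Q = (-33.2, 36.2). L is the foot of the tangent from Q: L = (-25.0, 16.0).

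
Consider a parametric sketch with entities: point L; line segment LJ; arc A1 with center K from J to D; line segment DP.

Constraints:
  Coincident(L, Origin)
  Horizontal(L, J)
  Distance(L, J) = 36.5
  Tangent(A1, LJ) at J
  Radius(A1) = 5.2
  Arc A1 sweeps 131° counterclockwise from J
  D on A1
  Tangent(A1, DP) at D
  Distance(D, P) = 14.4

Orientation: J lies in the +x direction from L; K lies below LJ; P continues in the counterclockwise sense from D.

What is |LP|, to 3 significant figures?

46.3

On A1, J sits at bearing 90° from K; a 131° counterclockwise sweep puts D at bearing 221°, so D = K + 5.2·(cos 221°, sin 221°) = (32.6, -8.61). Tangency of A1 to DP means the radius KD is perpendicular to DP, so DP runs along (−sin 221°, cos 221°); with |DP| = 14.4, P = (42.0, -19.5). Then |LP| = |P − L| = 46.3.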